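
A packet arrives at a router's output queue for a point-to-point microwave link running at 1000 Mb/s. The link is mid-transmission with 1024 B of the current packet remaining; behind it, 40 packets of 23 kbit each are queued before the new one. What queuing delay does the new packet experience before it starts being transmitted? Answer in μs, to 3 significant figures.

928 μs

Each queued packet: L/R = 23000/1000000000 = 23 μs.
40 queued → 920 μs.
Plus remaining 8192 bits of current packet: 8.192 μs.
Queuing delay = 928 μs.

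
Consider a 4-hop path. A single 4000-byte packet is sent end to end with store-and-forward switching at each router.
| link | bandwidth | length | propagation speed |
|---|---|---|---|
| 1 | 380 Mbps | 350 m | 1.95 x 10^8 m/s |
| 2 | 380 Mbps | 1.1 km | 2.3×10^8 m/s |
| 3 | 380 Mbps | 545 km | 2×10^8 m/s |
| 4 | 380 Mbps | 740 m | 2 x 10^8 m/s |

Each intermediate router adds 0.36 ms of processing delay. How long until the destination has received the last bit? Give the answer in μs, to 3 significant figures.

L = 4000 × 8 = 32000 bits.
Transmission delay per hop = L/R = 32000/380000000 = 84.2105 μs; 4 hops → 336.842 μs.
Propagation delays (d/s per hop): 1.79487, 4.78261, 2725, 3.7 μs; sum = 2735.28 μs.
Processing at 3 router(s): 3 × 0.36 ms = 1080 μs.
End-to-end = 4150 μs.

4150 μs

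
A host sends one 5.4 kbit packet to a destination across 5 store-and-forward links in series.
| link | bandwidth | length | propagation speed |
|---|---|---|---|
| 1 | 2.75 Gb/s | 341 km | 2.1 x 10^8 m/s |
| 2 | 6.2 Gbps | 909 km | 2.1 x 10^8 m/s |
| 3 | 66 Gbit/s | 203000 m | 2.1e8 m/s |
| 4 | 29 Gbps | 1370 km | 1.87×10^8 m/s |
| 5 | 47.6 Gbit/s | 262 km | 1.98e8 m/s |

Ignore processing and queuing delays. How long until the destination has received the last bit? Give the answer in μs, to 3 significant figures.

L = 5400 bits.
Transmission delays (L/R per hop): 1.96364, 0.870968, 0.0818182, 0.186207, 0.113445 μs; sum = 3.21607 μs.
Propagation delays (d/s per hop): 1623.81, 4328.57, 966.667, 7326.2, 1323.23 μs; sum = 15568.5 μs.
End-to-end = 15600 μs.

15600 μs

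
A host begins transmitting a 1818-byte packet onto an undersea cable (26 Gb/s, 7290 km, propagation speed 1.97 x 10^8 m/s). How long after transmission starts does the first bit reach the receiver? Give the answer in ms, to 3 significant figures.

37.0 ms

First bit experiences only propagation delay: d/s = 7290000/197000000 = 37.0 ms.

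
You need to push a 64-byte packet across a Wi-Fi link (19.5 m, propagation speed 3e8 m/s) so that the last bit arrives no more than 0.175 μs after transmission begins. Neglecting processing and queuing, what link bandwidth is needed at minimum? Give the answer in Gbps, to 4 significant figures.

L = 512 bits.
Propagation delay = 19.5 / 300000000 = 0.065 μs.
Transmission budget = 0.175 − 0.065 = 0.11 μs.
R ≥ L / t_tx = 512 bits / 1.1e-07 s = 4.655 Gbps.

4.655 Gbps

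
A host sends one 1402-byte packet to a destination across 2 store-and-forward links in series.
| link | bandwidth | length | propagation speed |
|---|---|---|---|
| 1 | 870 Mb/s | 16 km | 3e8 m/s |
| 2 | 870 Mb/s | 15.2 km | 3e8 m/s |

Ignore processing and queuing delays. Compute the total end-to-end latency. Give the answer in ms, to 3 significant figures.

L = 1402 × 8 = 11216 bits.
Transmission delay per hop = L/R = 11216/870000000 = 0.012892 ms; 2 hops → 0.0257839 ms.
Propagation delays (d/s per hop): 0.0533333, 0.0506667 ms; sum = 0.104 ms.
End-to-end = 0.130 ms.

0.130 ms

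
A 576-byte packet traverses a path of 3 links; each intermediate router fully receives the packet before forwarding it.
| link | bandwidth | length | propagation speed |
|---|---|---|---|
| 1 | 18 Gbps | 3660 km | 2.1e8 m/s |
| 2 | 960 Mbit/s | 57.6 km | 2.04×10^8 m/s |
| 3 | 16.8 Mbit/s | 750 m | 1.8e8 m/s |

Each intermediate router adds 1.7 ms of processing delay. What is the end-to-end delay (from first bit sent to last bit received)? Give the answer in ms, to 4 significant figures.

21.39 ms

L = 576 × 8 = 4608 bits.
Transmission delays (L/R per hop): 0.000256, 0.0048, 0.274286 ms; sum = 0.279342 ms.
Propagation delays (d/s per hop): 17.4286, 0.282353, 0.00416667 ms; sum = 17.7151 ms.
Processing at 2 router(s): 2 × 1.7 ms = 3.4 ms.
End-to-end = 21.39 ms.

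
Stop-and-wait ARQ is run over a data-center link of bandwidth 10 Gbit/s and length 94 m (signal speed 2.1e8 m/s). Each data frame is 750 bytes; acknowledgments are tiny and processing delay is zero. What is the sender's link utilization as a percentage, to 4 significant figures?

40.13 %

t_tx = L/R = 6000/10000000000 = 6e-07 s.
t_prop = 94/210000000 = 4.47619e-07 s; RTT = 8.95238e-07 s.
Cycle = t_tx + RTT = 1.49524e-06 s.
Utilization = t_tx / cycle = 6e-07/1.49524e-06 = 40.13 %.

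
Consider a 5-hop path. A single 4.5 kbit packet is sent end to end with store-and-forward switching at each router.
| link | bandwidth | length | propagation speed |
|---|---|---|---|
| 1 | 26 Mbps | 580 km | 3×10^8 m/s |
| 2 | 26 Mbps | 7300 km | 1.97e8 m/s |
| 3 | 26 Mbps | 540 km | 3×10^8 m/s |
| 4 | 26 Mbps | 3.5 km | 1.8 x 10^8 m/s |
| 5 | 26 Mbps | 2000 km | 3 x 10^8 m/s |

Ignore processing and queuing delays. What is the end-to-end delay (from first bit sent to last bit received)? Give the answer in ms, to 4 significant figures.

L = 4500 bits.
Transmission delay per hop = L/R = 4500/26000000 = 0.173077 ms; 5 hops → 0.865385 ms.
Propagation delays (d/s per hop): 1.93333, 37.0558, 1.8, 0.0194444, 6.66667 ms; sum = 47.4753 ms.
End-to-end = 48.34 ms.

48.34 ms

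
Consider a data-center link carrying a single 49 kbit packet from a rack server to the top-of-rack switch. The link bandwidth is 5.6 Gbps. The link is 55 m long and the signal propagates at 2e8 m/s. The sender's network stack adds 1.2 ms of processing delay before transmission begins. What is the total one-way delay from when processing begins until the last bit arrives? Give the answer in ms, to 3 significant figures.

L = 49000 bits.
Transmission delay = L/R = 49000 / 5600000000 = 0.00875 ms.
Propagation delay = d/s = 55 m / 200000000 m/s = 0.000275 ms.
Plus processing delay 1.2 ms = 1.2 ms.
Total = 1.21 ms.

1.21 ms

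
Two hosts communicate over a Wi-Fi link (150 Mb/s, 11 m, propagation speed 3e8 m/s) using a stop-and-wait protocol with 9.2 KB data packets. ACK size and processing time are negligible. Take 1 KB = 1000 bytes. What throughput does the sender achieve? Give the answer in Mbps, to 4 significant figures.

t_tx = L/R = 73600/150000000 = 0.000490667 s.
t_prop = 11/300000000 = 3.66667e-08 s; RTT = 7.33333e-08 s.
Cycle = t_tx + RTT = 0.00049074 s.
Throughput = L / cycle = 73600 / 0.00049074 = 150.0 Mbps.

150.0 Mbps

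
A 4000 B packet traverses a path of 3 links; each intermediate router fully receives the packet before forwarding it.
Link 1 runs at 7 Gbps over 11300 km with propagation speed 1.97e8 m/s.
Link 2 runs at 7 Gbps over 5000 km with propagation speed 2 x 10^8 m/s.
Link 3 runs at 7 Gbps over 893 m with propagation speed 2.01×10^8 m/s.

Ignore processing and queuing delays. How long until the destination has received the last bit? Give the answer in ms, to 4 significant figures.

L = 4000 × 8 = 32000 bits.
Transmission delay per hop = L/R = 32000/7000000000 = 0.00457143 ms; 3 hops → 0.0137143 ms.
Propagation delays (d/s per hop): 57.3604, 25, 0.00444279 ms; sum = 82.3648 ms.
End-to-end = 82.38 ms.

82.38 ms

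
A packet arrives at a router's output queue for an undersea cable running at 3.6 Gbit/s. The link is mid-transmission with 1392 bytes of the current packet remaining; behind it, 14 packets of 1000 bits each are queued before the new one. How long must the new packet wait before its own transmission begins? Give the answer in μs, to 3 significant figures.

Each queued packet: L/R = 1000/3600000000 = 0.277778 μs.
14 queued → 3.88889 μs.
Plus remaining 11136 bits of current packet: 3.09333 μs.
Queuing delay = 6.98 μs.

6.98 μs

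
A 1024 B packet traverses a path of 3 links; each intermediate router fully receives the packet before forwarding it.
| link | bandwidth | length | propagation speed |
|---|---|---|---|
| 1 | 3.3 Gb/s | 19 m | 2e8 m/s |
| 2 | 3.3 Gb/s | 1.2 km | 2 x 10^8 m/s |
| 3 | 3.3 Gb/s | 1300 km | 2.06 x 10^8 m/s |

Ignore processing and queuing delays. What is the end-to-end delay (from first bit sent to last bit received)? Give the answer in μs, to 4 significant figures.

L = 1024 × 8 = 8192 bits.
Transmission delay per hop = L/R = 8192/3300000000 = 2.48242 μs; 3 hops → 7.44727 μs.
Propagation delays (d/s per hop): 0.095, 6, 6310.68 μs; sum = 6316.77 μs.
End-to-end = 6324 μs.

6324 μs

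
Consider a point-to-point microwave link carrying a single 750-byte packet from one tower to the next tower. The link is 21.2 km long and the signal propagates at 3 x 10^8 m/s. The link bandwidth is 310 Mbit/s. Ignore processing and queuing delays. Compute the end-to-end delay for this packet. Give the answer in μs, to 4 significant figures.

90.02 μs

L = 750 × 8 = 6000 bits.
Transmission delay = L/R = 6000 / 310000000 = 19.3548 μs.
Propagation delay = d/s = 21200 m / 300000000 m/s = 70.6667 μs.
Total = 90.02 μs.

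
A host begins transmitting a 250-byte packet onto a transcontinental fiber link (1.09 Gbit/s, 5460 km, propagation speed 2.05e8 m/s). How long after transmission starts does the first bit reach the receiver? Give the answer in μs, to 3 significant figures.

26600 μs

First bit experiences only propagation delay: d/s = 5460000/2.05e+08 = 26600 μs.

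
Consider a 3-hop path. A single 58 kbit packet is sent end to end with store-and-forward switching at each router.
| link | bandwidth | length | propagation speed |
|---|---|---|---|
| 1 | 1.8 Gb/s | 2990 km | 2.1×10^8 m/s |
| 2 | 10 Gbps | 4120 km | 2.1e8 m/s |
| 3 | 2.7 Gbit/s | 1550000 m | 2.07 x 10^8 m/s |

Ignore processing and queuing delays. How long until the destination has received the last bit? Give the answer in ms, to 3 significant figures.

L = 58000 bits.
Transmission delays (L/R per hop): 0.0322222, 0.0058, 0.0214815 ms; sum = 0.0595037 ms.
Propagation delays (d/s per hop): 14.2381, 19.619, 7.48792 ms; sum = 41.3451 ms.
End-to-end = 41.4 ms.

41.4 ms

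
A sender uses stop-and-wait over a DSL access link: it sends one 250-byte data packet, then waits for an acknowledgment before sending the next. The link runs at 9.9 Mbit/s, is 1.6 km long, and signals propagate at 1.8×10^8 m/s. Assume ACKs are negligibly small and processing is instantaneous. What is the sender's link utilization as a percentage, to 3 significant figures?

91.9 %

t_tx = L/R = 2000/9900000 = 0.00020202 s.
t_prop = 1600/180000000 = 8.88889e-06 s; RTT = 1.77778e-05 s.
Cycle = t_tx + RTT = 0.000219798 s.
Utilization = t_tx / cycle = 0.00020202/0.000219798 = 91.9 %.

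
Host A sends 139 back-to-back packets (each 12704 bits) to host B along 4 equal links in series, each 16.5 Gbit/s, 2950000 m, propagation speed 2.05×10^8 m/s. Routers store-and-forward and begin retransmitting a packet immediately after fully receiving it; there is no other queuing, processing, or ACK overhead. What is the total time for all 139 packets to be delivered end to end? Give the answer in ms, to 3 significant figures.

57.7 ms

Per-hop transmission t_tx = L/R = 12704/16500000000 = 0.000769939 ms.
Per-hop propagation t_prop = 2950000/2.05e+08 = 14.3902 ms.
Pipeline fill: first packet needs 4·t_tx to clear all hops; remaining 138 packets each add one t_tx.
Total = (4+139-1)·t_tx + 4·t_prop = 142·0.000769939 + 4·14.3902 = 57.7 ms.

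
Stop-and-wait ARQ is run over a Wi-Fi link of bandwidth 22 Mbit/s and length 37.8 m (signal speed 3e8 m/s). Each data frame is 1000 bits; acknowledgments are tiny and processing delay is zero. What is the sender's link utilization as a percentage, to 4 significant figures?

99.45 %

t_tx = L/R = 1000/22000000 = 4.54545e-05 s.
t_prop = 37.8/300000000 = 1.26e-07 s; RTT = 2.52e-07 s.
Cycle = t_tx + RTT = 4.57065e-05 s.
Utilization = t_tx / cycle = 4.54545e-05/4.57065e-05 = 99.45 %.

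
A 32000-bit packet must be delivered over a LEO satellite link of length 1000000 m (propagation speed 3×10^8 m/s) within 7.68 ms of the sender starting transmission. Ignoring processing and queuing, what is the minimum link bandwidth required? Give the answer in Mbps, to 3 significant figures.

7.36 Mbps

Propagation delay = 1000000 / 300000000 = 3.33333 ms.
Transmission budget = 7.68 − 3.33333 = 4.34667 ms.
R ≥ L / t_tx = 32000 bits / 0.00434667 s = 7.36 Mbps.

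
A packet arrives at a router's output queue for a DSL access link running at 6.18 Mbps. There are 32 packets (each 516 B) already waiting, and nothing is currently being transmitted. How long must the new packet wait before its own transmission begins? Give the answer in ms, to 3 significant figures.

21.4 ms

Each queued packet: L/R = 4128/6180000 = 0.667961 ms.
32 queued → 21.3748 ms.
Queuing delay = 21.4 ms.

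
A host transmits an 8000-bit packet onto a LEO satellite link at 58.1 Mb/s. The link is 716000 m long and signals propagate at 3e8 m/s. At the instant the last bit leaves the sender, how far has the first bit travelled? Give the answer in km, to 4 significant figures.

41.31 km

t_tx = L/R = 8000/58100000 = 0.000137694 s.
Distance = s × t_tx = 300000000 × 0.000137694 = 41.31 km.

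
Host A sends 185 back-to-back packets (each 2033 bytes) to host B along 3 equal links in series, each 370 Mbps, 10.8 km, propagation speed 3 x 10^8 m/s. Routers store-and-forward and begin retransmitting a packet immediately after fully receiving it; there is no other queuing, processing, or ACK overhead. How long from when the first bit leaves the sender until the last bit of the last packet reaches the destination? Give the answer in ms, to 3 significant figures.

8.33 ms

Per-hop transmission t_tx = L/R = 16264/370000000 = 0.0439568 ms.
Per-hop propagation t_prop = 10800/300000000 = 0.036 ms.
Pipeline fill: first packet needs 3·t_tx to clear all hops; remaining 184 packets each add one t_tx.
Total = (3+185-1)·t_tx + 3·t_prop = 187·0.0439568 + 3·0.036 = 8.33 ms.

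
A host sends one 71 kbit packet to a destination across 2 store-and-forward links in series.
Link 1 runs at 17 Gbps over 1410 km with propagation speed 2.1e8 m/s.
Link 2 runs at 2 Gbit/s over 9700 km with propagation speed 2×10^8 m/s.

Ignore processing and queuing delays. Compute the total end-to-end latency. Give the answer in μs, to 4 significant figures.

L = 71000 bits.
Transmission delays (L/R per hop): 4.17647, 35.5 μs; sum = 39.6765 μs.
Propagation delays (d/s per hop): 6714.29, 48500 μs; sum = 55214.3 μs.
End-to-end = 55250 μs.

55250 μs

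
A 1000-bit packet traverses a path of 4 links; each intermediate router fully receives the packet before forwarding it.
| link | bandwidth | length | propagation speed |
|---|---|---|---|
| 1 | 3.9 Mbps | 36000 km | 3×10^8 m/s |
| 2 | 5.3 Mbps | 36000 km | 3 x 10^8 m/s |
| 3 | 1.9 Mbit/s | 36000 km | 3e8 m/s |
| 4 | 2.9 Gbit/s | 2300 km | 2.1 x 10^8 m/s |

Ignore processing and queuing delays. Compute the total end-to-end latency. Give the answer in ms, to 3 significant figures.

Transmission delays (L/R per hop): 0.25641, 0.188679, 0.526316, 0.000344828 ms; sum = 0.97175 ms.
Propagation delays (d/s per hop): 120, 120, 120, 10.9524 ms; sum = 370.952 ms.
End-to-end = 372 ms.

372 ms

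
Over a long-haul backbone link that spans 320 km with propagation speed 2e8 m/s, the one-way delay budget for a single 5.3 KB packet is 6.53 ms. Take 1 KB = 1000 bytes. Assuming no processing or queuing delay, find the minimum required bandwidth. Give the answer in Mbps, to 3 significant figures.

L = 42400 bits.
Propagation delay = 320000 / 200000000 = 1.6 ms.
Transmission budget = 6.53 − 1.6 = 4.93 ms.
R ≥ L / t_tx = 42400 bits / 0.00493 s = 8.60 Mbps.

8.60 Mbps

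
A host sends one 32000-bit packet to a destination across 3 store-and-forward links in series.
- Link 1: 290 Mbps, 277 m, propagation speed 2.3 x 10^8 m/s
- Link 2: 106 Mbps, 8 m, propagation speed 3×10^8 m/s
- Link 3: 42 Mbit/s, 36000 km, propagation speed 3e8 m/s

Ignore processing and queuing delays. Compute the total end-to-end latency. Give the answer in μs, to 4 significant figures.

Transmission delays (L/R per hop): 110.345, 301.887, 761.905 μs; sum = 1174.14 μs.
Propagation delays (d/s per hop): 1.20435, 0.0266667, 120000 μs; sum = 120001 μs.
End-to-end = 121200 μs.

121200 μs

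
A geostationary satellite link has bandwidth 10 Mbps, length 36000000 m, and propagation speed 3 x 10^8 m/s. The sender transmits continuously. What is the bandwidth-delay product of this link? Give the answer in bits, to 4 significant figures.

Propagation delay = 36000000 / 300000000 = 0.12 s.
BDP = R × t_prop = 10000000 × 0.12 = 1200000 bits.

1200000 bits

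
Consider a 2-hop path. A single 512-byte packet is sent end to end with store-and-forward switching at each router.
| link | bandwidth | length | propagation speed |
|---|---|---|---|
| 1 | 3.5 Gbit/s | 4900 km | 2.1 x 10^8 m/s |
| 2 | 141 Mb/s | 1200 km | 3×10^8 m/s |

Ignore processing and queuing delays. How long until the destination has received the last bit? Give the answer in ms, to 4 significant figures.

L = 512 × 8 = 4096 bits.
Transmission delays (L/R per hop): 0.00117029, 0.0290496 ms; sum = 0.0302199 ms.
Propagation delays (d/s per hop): 23.3333, 4 ms; sum = 27.3333 ms.
End-to-end = 27.36 ms.

27.36 ms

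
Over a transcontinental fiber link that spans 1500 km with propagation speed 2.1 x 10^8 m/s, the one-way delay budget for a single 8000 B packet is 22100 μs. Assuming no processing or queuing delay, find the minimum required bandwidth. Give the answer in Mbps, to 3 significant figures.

L = 64000 bits.
Propagation delay = 1500000 / 210000000 = 7142.86 μs.
Transmission budget = 22100 − 7142.86 = 14957.1 μs.
R ≥ L / t_tx = 64000 bits / 0.0149571 s = 4.28 Mbps.

4.28 Mbps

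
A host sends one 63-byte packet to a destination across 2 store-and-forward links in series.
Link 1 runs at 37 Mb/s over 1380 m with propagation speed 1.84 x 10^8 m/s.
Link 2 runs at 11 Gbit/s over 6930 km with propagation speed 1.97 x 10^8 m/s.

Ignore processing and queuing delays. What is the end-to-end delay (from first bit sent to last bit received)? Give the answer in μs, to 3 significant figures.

35200 μs

L = 63 × 8 = 504 bits.
Transmission delays (L/R per hop): 13.6216, 0.0458182 μs; sum = 13.6674 μs.
Propagation delays (d/s per hop): 7.5, 35177.7 μs; sum = 35185.2 μs.
End-to-end = 35200 μs.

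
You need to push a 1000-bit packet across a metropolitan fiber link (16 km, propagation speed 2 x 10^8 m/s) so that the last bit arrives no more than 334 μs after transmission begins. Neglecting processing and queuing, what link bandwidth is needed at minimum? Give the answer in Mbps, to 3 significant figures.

Propagation delay = 16000 / 200000000 = 80 μs.
Transmission budget = 334 − 80 = 254 μs.
R ≥ L / t_tx = 1000 bits / 0.000254 s = 3.94 Mbps.

3.94 Mbps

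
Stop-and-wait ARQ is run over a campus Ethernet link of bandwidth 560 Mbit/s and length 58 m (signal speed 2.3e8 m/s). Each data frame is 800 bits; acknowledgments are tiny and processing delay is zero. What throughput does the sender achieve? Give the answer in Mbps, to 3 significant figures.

t_tx = L/R = 800/560000000 = 1.42857e-06 s.
t_prop = 58/2.3e+08 = 2.52174e-07 s; RTT = 5.04348e-07 s.
Cycle = t_tx + RTT = 1.93292e-06 s.
Throughput = L / cycle = 800 / 1.93292e-06 = 414 Mbps.

414 Mbps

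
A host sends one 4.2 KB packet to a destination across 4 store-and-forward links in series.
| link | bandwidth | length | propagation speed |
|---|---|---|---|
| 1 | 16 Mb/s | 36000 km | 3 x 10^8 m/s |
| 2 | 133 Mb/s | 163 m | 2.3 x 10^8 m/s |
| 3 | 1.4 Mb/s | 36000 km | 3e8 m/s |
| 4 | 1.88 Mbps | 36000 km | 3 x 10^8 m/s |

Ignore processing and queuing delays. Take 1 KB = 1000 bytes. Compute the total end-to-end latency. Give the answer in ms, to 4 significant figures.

404.2 ms

L = 33600 bits.
Transmission delays (L/R per hop): 2.1, 0.252632, 24, 17.8723 ms; sum = 44.225 ms.
Propagation delays (d/s per hop): 120, 0.000708696, 120, 120 ms; sum = 360.001 ms.
End-to-end = 404.2 ms.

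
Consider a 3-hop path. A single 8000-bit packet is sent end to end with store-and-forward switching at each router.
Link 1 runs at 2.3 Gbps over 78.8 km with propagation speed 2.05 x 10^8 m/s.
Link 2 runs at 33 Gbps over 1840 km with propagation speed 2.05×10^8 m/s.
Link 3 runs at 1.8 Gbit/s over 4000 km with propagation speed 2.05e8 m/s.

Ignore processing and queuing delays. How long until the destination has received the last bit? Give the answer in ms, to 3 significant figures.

28.9 ms

Transmission delays (L/R per hop): 0.00347826, 0.000242424, 0.00444444 ms; sum = 0.00816513 ms.
Propagation delays (d/s per hop): 0.38439, 8.97561, 19.5122 ms; sum = 28.8722 ms.
End-to-end = 28.9 ms.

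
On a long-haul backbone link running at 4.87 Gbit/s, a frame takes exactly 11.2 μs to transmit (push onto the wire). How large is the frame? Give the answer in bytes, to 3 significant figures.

6820 bytes

L = R × t_tx = 4870000000 b/s × 1.12e-05 s = 54544 bits.
In bytes: 54544 / 8 = 6820 bytes.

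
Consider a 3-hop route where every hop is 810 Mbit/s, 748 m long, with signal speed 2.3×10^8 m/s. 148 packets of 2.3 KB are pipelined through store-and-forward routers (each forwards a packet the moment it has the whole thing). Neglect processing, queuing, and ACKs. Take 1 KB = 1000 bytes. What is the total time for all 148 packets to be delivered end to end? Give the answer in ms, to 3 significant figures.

3.42 ms

Per-hop transmission t_tx = L/R = 18400/810000000 = 0.022716 ms.
Per-hop propagation t_prop = 748/2.3e+08 = 0.00325217 ms.
Pipeline fill: first packet needs 3·t_tx to clear all hops; remaining 147 packets each add one t_tx.
Total = (3+148-1)·t_tx + 3·t_prop = 150·0.022716 + 3·0.00325217 = 3.42 ms.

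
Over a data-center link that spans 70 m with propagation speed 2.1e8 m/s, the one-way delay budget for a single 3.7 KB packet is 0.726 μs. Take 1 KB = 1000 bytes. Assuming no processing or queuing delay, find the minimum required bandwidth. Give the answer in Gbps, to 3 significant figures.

L = 29600 bits.
Propagation delay = 70 / 210000000 = 0.333333 μs.
Transmission budget = 0.726 − 0.333333 = 0.392667 μs.
R ≥ L / t_tx = 29600 bits / 3.92667e-07 s = 75.4 Gbps.

75.4 Gbps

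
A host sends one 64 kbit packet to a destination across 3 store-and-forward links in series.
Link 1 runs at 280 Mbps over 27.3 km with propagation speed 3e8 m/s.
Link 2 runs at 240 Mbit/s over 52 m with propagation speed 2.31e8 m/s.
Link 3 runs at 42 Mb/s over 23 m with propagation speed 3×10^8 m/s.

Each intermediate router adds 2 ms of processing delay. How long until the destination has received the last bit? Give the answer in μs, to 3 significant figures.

6110 μs

L = 64000 bits.
Transmission delays (L/R per hop): 228.571, 266.667, 1523.81 μs; sum = 2019.05 μs.
Propagation delays (d/s per hop): 91, 0.225108, 0.0766667 μs; sum = 91.3018 μs.
Processing at 2 router(s): 2 × 2 ms = 4000 μs.
End-to-end = 6110 μs.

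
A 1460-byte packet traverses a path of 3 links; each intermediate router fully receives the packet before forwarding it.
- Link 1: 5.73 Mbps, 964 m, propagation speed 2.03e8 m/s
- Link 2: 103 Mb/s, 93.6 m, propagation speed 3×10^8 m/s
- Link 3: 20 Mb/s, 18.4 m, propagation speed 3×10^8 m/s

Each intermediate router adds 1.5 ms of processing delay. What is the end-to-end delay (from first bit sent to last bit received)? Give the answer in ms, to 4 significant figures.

L = 1460 × 8 = 11680 bits.
Transmission delays (L/R per hop): 2.03839, 0.113398, 0.584 ms; sum = 2.73579 ms.
Propagation delays (d/s per hop): 0.00474877, 0.000312, 6.13333e-05 ms; sum = 0.0051221 ms.
Processing at 2 router(s): 2 × 1.5 ms = 3 ms.
End-to-end = 5.741 ms.

5.741 ms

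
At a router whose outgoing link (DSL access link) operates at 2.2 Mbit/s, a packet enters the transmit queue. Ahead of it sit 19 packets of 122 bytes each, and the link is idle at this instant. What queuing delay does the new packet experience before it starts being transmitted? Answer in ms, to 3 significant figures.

8.43 ms

Each queued packet: L/R = 976/2200000 = 0.443636 ms.
19 queued → 8.42909 ms.
Queuing delay = 8.43 ms.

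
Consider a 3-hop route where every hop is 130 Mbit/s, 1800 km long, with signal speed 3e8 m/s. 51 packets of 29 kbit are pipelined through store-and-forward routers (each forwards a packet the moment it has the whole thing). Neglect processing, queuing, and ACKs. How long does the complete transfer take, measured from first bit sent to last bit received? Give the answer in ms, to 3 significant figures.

29.8 ms

Per-hop transmission t_tx = L/R = 29000/130000000 = 0.223077 ms.
Per-hop propagation t_prop = 1800000/300000000 = 6 ms.
Pipeline fill: first packet needs 3·t_tx to clear all hops; remaining 50 packets each add one t_tx.
Total = (3+51-1)·t_tx + 3·t_prop = 53·0.223077 + 3·6 = 29.8 ms.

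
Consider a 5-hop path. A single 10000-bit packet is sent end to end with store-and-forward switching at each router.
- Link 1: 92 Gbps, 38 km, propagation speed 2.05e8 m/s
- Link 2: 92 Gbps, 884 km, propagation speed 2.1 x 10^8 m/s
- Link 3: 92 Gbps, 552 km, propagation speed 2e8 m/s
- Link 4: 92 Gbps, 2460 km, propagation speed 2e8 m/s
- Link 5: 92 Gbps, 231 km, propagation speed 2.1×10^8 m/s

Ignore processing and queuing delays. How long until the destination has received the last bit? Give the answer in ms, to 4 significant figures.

Transmission delay per hop = L/R = 10000/92000000000 = 0.000108696 ms; 5 hops → 0.000543478 ms.
Propagation delays (d/s per hop): 0.185366, 4.20952, 2.76, 12.3, 1.1 ms; sum = 20.5549 ms.
End-to-end = 20.56 ms.

20.56 ms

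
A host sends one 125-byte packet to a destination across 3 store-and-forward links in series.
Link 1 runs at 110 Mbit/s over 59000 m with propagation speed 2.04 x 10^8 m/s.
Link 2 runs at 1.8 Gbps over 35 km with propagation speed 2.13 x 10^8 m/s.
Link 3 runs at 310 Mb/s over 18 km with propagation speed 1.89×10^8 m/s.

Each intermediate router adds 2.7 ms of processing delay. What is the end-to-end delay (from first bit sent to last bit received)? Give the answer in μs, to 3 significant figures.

5960 μs

L = 125 × 8 = 1000 bits.
Transmission delays (L/R per hop): 9.09091, 0.555556, 3.22581 μs; sum = 12.8723 μs.
Propagation delays (d/s per hop): 289.216, 164.319, 95.2381 μs; sum = 548.773 μs.
Processing at 2 router(s): 2 × 2.7 ms = 5400 μs.
End-to-end = 5960 μs.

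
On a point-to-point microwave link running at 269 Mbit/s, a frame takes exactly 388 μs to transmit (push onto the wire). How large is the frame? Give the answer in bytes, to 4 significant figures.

13050 bytes

L = R × t_tx = 269000000 b/s × 0.000388 s = 104372 bits.
In bytes: 104372 / 8 = 13050 bytes.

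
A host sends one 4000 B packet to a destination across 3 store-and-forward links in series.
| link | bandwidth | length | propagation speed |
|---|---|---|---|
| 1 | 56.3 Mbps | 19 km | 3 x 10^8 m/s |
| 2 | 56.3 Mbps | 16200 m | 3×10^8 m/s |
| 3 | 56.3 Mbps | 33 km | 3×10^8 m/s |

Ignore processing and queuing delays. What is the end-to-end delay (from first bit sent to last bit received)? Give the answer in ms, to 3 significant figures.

L = 4000 × 8 = 32000 bits.
Transmission delay per hop = L/R = 32000/56300000 = 0.568384 ms; 3 hops → 1.70515 ms.
Propagation delays (d/s per hop): 0.0633333, 0.054, 0.11 ms; sum = 0.227333 ms.
End-to-end = 1.93 ms.

1.93 ms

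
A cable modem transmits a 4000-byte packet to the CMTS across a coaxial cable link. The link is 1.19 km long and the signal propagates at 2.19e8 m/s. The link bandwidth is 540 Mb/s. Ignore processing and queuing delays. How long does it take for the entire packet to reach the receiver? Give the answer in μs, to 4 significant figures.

L = 4000 × 8 = 32000 bits.
Transmission delay = L/R = 32000 / 540000000 = 59.2593 μs.
Propagation delay = d/s = 1190 m / 219000000 m/s = 5.43379 μs.
Total = 64.69 μs.

64.69 μs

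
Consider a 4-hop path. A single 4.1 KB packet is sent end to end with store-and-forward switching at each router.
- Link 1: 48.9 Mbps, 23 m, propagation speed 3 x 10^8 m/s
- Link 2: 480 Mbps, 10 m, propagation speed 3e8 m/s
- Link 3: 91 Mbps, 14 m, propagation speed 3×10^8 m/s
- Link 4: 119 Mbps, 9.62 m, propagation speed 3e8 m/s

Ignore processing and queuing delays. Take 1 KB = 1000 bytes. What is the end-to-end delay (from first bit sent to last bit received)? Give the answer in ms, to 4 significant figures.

L = 32800 bits.
Transmission delays (L/R per hop): 0.670757, 0.0683333, 0.36044, 0.27563 ms; sum = 1.37516 ms.
Propagation delays (d/s per hop): 7.66667e-05, 3.33333e-05, 4.66667e-05, 3.20667e-05 ms; sum = 0.000188733 ms.
End-to-end = 1.375 ms.

1.375 ms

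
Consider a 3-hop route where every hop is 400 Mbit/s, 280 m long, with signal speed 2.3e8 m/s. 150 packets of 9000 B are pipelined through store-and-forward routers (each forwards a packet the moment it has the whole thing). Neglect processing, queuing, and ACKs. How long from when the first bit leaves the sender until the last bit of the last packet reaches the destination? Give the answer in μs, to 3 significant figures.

Per-hop transmission t_tx = L/R = 72000/400000000 = 180 μs.
Per-hop propagation t_prop = 280/2.3e+08 = 1.21739 μs.
Pipeline fill: first packet needs 3·t_tx to clear all hops; remaining 149 packets each add one t_tx.
Total = (3+150-1)·t_tx + 3·t_prop = 152·180 + 3·1.21739 = 27400 μs.

27400 μs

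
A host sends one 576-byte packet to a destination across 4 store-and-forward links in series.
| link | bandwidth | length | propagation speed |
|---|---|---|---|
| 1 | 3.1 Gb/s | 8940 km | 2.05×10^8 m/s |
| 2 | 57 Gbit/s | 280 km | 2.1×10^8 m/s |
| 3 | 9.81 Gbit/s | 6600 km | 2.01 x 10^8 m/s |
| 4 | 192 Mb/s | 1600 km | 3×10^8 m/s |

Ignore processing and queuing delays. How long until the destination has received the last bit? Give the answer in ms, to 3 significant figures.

L = 576 × 8 = 4608 bits.
Transmission delays (L/R per hop): 0.00148645, 8.08421e-05, 0.000469725, 0.024 ms; sum = 0.026037 ms.
Propagation delays (d/s per hop): 43.6098, 1.33333, 32.8358, 5.33333 ms; sum = 83.1122 ms.
End-to-end = 83.1 ms.

83.1 ms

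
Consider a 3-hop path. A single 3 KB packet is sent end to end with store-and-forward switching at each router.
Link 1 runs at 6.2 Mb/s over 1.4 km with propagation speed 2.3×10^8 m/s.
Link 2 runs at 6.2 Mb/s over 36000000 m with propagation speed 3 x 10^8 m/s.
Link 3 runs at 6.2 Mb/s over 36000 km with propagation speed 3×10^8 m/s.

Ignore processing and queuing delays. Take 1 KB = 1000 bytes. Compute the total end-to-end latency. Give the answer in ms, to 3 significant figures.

L = 24000 bits.
Transmission delay per hop = L/R = 24000/6200000 = 3.87097 ms; 3 hops → 11.6129 ms.
Propagation delays (d/s per hop): 0.00608696, 120, 120 ms; sum = 240.006 ms.
End-to-end = 252 ms.

252 ms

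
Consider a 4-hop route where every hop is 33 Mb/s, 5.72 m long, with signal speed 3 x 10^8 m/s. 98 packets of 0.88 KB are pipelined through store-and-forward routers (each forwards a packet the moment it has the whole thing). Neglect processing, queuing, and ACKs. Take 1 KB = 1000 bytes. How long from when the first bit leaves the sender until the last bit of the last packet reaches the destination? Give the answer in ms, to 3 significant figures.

21.5 ms

Per-hop transmission t_tx = L/R = 7040/33000000 = 0.213333 ms.
Per-hop propagation t_prop = 5.72/300000000 = 1.90667e-05 ms.
Pipeline fill: first packet needs 4·t_tx to clear all hops; remaining 97 packets each add one t_tx.
Total = (4+98-1)·t_tx + 4·t_prop = 101·0.213333 + 4·1.90667e-05 = 21.5 ms.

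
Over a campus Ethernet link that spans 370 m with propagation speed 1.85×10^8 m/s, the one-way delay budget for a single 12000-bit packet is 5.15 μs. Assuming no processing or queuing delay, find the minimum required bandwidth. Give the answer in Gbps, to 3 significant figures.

Propagation delay = 370 / 185000000 = 2 μs.
Transmission budget = 5.15 − 2 = 3.15 μs.
R ≥ L / t_tx = 12000 bits / 3.15e-06 s = 3.81 Gbps.

3.81 Gbps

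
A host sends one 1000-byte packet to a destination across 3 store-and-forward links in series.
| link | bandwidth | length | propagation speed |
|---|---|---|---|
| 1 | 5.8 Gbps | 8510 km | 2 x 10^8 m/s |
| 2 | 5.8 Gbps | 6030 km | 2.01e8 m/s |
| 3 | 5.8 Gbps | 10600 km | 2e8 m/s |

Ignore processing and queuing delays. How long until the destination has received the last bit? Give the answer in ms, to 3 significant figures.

126 ms

L = 1000 × 8 = 8000 bits.
Transmission delay per hop = L/R = 8000/5800000000 = 0.00137931 ms; 3 hops → 0.00413793 ms.
Propagation delays (d/s per hop): 42.55, 30, 53 ms; sum = 125.55 ms.
End-to-end = 126 ms.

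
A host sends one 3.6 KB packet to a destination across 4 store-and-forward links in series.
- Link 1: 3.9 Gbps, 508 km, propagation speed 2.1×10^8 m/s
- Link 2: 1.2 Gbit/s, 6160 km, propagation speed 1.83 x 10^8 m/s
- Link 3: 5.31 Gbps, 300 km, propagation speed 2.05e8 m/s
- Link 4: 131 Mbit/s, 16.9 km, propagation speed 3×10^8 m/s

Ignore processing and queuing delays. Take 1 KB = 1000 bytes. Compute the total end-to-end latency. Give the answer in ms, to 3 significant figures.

L = 28800 bits.
Transmission delays (L/R per hop): 0.00738462, 0.024, 0.00542373, 0.219847 ms; sum = 0.256656 ms.
Propagation delays (d/s per hop): 2.41905, 33.6612, 1.46341, 0.0563333 ms; sum = 37.6 ms.
End-to-end = 37.9 ms.

37.9 ms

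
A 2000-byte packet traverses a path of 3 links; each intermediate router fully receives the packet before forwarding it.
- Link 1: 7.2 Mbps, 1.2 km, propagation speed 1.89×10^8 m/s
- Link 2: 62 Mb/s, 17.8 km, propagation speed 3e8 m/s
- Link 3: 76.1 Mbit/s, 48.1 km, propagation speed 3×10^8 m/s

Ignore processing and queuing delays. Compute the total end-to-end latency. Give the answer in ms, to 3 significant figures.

2.92 ms

L = 2000 × 8 = 16000 bits.
Transmission delays (L/R per hop): 2.22222, 0.258065, 0.21025 ms; sum = 2.69054 ms.
Propagation delays (d/s per hop): 0.00634921, 0.0593333, 0.160333 ms; sum = 0.226016 ms.
End-to-end = 2.92 ms.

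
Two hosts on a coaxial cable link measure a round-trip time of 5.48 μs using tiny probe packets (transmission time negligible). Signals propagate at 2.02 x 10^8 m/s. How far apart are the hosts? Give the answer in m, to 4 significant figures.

553.5 m

One-way propagation = RTT/2 = 2.74 μs.
d = s × t = 202000000 × 2.74e-06 = 553.5 m.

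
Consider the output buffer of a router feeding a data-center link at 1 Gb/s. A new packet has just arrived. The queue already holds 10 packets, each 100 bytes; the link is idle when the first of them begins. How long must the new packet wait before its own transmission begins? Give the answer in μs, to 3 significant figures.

8.00 μs

Each queued packet: L/R = 800/1000000000 = 0.8 μs.
10 queued → 8 μs.
Queuing delay = 8.00 μs.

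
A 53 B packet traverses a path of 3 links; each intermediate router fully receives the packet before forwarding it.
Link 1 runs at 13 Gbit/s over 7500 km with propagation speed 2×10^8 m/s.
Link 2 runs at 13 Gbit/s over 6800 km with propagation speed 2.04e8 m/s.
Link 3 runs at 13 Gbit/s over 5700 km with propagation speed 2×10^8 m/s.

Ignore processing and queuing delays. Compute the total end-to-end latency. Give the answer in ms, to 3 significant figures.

L = 53 × 8 = 424 bits.
Transmission delay per hop = L/R = 424/13000000000 = 3.26154e-05 ms; 3 hops → 9.78462e-05 ms.
Propagation delays (d/s per hop): 37.5, 33.3333, 28.5 ms; sum = 99.3333 ms.
End-to-end = 99.3 ms.

99.3 ms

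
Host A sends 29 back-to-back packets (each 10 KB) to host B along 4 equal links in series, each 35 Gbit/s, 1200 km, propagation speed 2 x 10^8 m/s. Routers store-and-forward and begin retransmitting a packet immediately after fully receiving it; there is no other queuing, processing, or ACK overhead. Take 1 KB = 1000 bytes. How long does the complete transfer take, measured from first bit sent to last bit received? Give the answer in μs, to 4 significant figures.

24070 μs

Per-hop transmission t_tx = L/R = 80000/35000000000 = 2.28571 μs.
Per-hop propagation t_prop = 1200000/200000000 = 6000 μs.
Pipeline fill: first packet needs 4·t_tx to clear all hops; remaining 28 packets each add one t_tx.
Total = (4+29-1)·t_tx + 4·t_prop = 32·2.28571 + 4·6000 = 24070 μs.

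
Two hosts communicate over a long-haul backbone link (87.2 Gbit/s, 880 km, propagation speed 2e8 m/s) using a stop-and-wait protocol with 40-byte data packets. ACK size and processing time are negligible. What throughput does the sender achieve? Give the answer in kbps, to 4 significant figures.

t_tx = L/R = 320/87200000000 = 3.66972e-09 s.
t_prop = 880000/200000000 = 0.0044 s; RTT = 0.0088 s.
Cycle = t_tx + RTT = 0.0088 s.
Throughput = L / cycle = 320 / 0.0088 = 36.36 kbps.

36.36 kbps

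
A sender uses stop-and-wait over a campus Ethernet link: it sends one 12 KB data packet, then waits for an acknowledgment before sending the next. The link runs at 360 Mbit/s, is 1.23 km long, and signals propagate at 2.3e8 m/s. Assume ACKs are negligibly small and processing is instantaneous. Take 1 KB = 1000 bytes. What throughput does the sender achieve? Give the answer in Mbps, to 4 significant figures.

t_tx = L/R = 96000/360000000 = 0.000266667 s.
t_prop = 1230/2.3e+08 = 5.34783e-06 s; RTT = 1.06957e-05 s.
Cycle = t_tx + RTT = 0.000277362 s.
Throughput = L / cycle = 96000 / 0.000277362 = 346.1 Mbps.

346.1 Mbps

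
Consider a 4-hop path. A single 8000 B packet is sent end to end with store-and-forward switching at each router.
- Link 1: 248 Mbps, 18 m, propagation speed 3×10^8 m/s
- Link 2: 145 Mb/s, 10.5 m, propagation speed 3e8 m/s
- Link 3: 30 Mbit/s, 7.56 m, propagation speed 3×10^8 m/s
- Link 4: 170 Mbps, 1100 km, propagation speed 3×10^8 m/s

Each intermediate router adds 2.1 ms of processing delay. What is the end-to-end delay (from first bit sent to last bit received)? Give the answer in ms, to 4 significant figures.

13.18 ms

L = 8000 × 8 = 64000 bits.
Transmission delays (L/R per hop): 0.258065, 0.441379, 2.13333, 0.376471 ms; sum = 3.20925 ms.
Propagation delays (d/s per hop): 6e-05, 3.5e-05, 2.52e-05, 3.66667 ms; sum = 3.66679 ms.
Processing at 3 router(s): 3 × 2.1 ms = 6.3 ms.
End-to-end = 13.18 ms.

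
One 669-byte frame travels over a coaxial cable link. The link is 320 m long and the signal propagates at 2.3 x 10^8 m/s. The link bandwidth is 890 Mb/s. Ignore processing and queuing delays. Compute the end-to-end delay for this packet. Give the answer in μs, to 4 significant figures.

7.405 μs

L = 669 × 8 = 5352 bits.
Transmission delay = L/R = 5352 / 890000000 = 6.01348 μs.
Propagation delay = d/s = 320 m / 2.3e+08 m/s = 1.3913 μs.
Total = 7.405 μs.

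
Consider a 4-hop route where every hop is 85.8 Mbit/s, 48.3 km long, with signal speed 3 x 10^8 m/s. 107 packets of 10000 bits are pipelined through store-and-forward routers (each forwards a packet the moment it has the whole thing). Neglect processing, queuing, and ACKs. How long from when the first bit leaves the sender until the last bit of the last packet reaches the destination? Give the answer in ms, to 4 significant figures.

Per-hop transmission t_tx = L/R = 10000/85800000 = 0.11655 ms.
Per-hop propagation t_prop = 48300/300000000 = 0.161 ms.
Pipeline fill: first packet needs 4·t_tx to clear all hops; remaining 106 packets each add one t_tx.
Total = (4+107-1)·t_tx + 4·t_prop = 110·0.11655 + 4·0.161 = 13.46 ms.

13.46 ms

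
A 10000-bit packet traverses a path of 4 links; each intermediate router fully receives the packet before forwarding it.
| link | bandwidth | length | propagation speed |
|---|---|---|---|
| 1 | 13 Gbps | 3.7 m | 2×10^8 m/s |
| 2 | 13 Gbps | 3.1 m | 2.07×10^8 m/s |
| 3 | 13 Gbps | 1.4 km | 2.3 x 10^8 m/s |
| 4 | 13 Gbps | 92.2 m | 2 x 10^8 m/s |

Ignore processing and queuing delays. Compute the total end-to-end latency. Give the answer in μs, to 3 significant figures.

Transmission delay per hop = L/R = 10000/13000000000 = 0.769231 μs; 4 hops → 3.07692 μs.
Propagation delays (d/s per hop): 0.0185, 0.0149758, 6.08696, 0.461 μs; sum = 6.58143 μs.
End-to-end = 9.66 μs.

9.66 μs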